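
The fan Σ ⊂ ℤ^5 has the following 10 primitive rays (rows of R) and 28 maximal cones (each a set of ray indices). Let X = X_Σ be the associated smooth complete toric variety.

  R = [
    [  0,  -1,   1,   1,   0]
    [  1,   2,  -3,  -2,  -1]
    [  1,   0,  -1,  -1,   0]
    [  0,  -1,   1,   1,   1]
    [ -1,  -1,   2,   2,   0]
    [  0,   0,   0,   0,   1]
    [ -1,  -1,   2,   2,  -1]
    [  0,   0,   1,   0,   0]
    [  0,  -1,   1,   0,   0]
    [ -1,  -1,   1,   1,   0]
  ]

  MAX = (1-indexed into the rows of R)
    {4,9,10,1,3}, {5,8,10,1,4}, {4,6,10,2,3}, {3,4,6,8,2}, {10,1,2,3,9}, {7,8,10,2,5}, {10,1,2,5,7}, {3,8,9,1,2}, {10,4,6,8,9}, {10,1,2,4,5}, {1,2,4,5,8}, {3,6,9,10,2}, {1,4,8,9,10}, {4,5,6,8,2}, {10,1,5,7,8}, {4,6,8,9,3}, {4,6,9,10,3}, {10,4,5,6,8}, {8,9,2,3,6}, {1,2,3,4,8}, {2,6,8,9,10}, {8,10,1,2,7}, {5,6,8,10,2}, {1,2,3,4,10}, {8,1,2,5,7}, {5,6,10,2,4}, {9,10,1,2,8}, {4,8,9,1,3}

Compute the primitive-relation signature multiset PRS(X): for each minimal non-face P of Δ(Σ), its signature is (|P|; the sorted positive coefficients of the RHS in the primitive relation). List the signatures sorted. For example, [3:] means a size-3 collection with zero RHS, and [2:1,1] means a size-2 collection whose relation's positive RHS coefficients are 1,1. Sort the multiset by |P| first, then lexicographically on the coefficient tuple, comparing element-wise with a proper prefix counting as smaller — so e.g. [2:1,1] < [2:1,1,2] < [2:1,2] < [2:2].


|primitive collections| = 11. Relations:

  P={1,6}:  v_{1} + v_{6} = v_{4}  so sig = [2:1]
  P={3,5}:  v_{3} + v_{5} = v_{1}  so sig = [2:1]
  P={6,7}:  v_{6} + v_{7} = v_{5}  so sig = [2:1]
  P={4,7}:  v_{4} + v_{7} = v_{1} + v_{5}  so sig = [2:1,1]
  P={5,9}:  v_{5} + v_{9} = v_{1} + v_{8} + v_{10}  so sig = [2:1,1,1]
  P={3,7}:  v_{3} + v_{7} = 2·v_{1} + v_{2} + v_{8} + v_{10}  so sig = [2:1,1,1,2]
  P={7,9}:  v_{7} + v_{9} = 2·v_{1} + v_{2} + 2·v_{8} + 2·v_{10}  so sig = [2:1,2,2,2]
  P={2,4,9}:  v_{2} + v_{4} + v_{9} = v_{3}  so sig = [3:1]
  P={3,8,10}:  v_{3} + v_{8} + v_{10} = v_{9}  so sig = [3:1]
  P={2,4,8,10}:  v_{2} + v_{4} + v_{8} + v_{10} = 0  so sig = [4:]
  P={1,2,5,8,10}:  v_{1} + v_{2} + v_{5} + v_{8} + v_{10} = v_{7}  so sig = [5:1]

Sorted signature multiset PRS(X):
    [2:1]
    [2:1]
    [2:1]
    [2:1,1]
    [2:1,1,1]
    [2:1,1,1,2]
    [2:1,2,2,2]
    [3:1]
    [3:1]
    [4:]
    [5:1]


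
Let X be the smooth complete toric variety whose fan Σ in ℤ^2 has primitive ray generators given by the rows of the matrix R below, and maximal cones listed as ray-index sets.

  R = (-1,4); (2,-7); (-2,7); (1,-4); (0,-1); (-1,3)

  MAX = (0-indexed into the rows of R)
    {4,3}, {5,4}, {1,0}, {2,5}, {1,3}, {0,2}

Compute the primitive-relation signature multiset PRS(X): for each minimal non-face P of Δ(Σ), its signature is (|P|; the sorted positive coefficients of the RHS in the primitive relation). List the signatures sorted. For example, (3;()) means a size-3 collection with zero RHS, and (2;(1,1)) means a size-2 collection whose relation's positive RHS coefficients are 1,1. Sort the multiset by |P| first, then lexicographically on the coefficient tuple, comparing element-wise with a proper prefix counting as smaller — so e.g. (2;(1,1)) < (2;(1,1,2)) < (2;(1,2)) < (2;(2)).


|primitive collections| = 9. Relations:

  P = {0,3}:  v_{0} + v_{3} = 0  so sig = (2;())
  P = {1,2}:  v_{1} + v_{2} = 0  so sig = (2;())
  P = {0,4}:  v_{0} + v_{4} = v_{5}  so sig = (2;(1))
  P = {0,5}:  v_{0} + v_{5} = v_{2}  so sig = (2;(1))
  P = {1,5}:  v_{1} + v_{5} = v_{3}  so sig = (2;(1))
  P = {2,3}:  v_{2} + v_{3} = v_{5}  so sig = (2;(1))
  P = {3,5}:  v_{3} + v_{5} = v_{4}  so sig = (2;(1))
  P = {1,4}:  v_{1} + v_{4} = 2·v_{3}  so sig = (2;(2))
  P = {2,4}:  v_{2} + v_{4} = 2·v_{5}  so sig = (2;(2))

Sorted signature multiset PRS(X):
    |P|=2: 9 collections, coeffs (), (), (1), (1), (1), (1), (1), (2), (2)


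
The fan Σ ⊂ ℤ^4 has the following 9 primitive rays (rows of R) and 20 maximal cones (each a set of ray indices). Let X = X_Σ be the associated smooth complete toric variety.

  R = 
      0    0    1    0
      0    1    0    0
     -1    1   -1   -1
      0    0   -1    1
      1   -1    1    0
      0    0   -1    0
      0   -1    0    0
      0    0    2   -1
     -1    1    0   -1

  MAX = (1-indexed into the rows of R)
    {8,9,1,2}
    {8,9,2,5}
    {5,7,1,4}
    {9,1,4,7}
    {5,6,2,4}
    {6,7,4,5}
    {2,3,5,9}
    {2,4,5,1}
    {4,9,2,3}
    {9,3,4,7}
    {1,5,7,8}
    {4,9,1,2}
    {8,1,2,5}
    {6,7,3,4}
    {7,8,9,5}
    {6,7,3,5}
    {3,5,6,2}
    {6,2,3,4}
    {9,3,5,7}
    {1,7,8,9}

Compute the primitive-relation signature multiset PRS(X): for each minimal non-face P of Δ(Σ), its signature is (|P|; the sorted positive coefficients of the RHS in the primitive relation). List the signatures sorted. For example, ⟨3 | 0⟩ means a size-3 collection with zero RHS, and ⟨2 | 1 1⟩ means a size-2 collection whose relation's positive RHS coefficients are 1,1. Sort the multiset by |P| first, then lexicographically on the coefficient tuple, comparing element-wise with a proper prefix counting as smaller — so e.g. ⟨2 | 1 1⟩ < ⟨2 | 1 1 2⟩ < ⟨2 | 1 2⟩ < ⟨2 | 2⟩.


Σ has 10 primitive collections:

  {1,6}:  v_{1} + v_{6} = 0  →  sig = ⟨2 | 0⟩
  {2,7}:  v_{2} + v_{7} = 0  →  sig = ⟨2 | 0⟩
  {1,3}:  v_{1} + v_{3} = v_{9}  →  sig = ⟨2 | 1⟩
  {4,8}:  v_{4} + v_{8} = v_{1}  →  sig = ⟨2 | 1⟩
  {6,9}:  v_{6} + v_{9} = v_{3}  →  sig = ⟨2 | 1⟩
  {6,8}:  v_{6} + v_{8} = v_{5} + v_{9}  →  sig = ⟨2 | 1 1⟩
  {3,8}:  v_{3} + v_{8} = v_{5} + 2·v_{9}  →  sig = ⟨2 | 1 2⟩
  {4,5,9}:  v_{4} + v_{5} + v_{9} = 0  →  sig = ⟨3 | 0⟩
  {1,5,9}:  v_{1} + v_{5} + v_{9} = v_{8}  →  sig = ⟨3 | 1⟩
  {3,4,5}:  v_{3} + v_{4} + v_{5} = v_{6}  →  sig = ⟨3 | 1⟩

Sorted signature multiset PRS(X):
    |P|=2: 7 collections, coeffs (), (), (1), (1), (1), (1,1), (1,2)
    |P|=3: 3 collections, coeffs (), (1), (1)


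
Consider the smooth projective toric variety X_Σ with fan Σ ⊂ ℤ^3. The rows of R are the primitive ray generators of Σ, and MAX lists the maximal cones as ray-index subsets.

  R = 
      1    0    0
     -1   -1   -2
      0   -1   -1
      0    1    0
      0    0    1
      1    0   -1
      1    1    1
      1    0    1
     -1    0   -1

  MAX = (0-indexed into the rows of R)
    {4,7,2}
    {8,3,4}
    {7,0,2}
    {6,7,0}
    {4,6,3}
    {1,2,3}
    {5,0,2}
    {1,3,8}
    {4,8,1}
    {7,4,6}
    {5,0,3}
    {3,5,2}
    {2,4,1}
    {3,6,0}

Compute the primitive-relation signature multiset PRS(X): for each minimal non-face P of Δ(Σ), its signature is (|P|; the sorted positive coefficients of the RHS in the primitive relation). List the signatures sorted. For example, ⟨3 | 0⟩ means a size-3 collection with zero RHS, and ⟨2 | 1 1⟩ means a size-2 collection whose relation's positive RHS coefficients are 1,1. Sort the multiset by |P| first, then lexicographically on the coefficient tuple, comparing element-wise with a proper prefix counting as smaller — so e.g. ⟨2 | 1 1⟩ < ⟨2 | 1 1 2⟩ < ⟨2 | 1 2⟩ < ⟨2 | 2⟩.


Σ has 18 primitive collections:

  {7,8}:  v_{7} + v_{8} = 0  so sig = ⟨2 | 0⟩
  {0,4}:  v_{0} + v_{4} = v_{7}  so sig = ⟨2 | 1⟩
  {1,7}:  v_{1} + v_{7} = v_{2}  so sig = ⟨2 | 1⟩
  {2,6}:  v_{2} + v_{6} = v_{0}  so sig = ⟨2 | 1⟩
  {2,8}:  v_{2} + v_{8} = v_{1}  so sig = ⟨2 | 1⟩
  {3,7}:  v_{3} + v_{7} = v_{6}  so sig = ⟨2 | 1⟩
  {4,5}:  v_{4} + v_{5} = v_{0}  so sig = ⟨2 | 1⟩
  {6,8}:  v_{6} + v_{8} = v_{3}  so sig = ⟨2 | 1⟩
  {0,8}:  v_{0} + v_{8} = v_{2} + v_{3}  so sig = ⟨2 | 1 1⟩
  {1,6}:  v_{1} + v_{6} = v_{2} + v_{3}  so sig = ⟨2 | 1 1⟩
  {0,1}:  v_{0} + v_{1} = 2·v_{2} + v_{3}  so sig = ⟨2 | 1 2⟩
  {5,6}:  v_{5} + v_{6} = 2·v_{0} + v_{3}  so sig = ⟨2 | 1 2⟩
  {5,7}:  v_{5} + v_{7} = 2·v_{0}  so sig = ⟨2 | 2⟩
  {5,8}:  v_{5} + v_{8} = 2·v_{2} + 2·v_{3}  so sig = ⟨2 | 2 2⟩
  {1,5}:  v_{1} + v_{5} = 3·v_{2} + 2·v_{3}  so sig = ⟨2 | 2 3⟩
  {2,3,4}:  v_{2} + v_{3} + v_{4} = 0  so sig = ⟨3 | 0⟩
  {0,2,3}:  v_{0} + v_{2} + v_{3} = v_{5}  so sig = ⟨3 | 1⟩
  {1,3,4}:  v_{1} + v_{3} + v_{4} = v_{8}  so sig = ⟨3 | 1⟩

so the primitive-relation signature multiset is
    |P|=2: 15 collections, coeffs (), (1), (1), (1), (1), (1), (1), (1), (1,1), (1,1), (1,2), (1,2), (2), (2,2), (2,3)
    |P|=3: 3 collections, coeffs (), (1), (1)


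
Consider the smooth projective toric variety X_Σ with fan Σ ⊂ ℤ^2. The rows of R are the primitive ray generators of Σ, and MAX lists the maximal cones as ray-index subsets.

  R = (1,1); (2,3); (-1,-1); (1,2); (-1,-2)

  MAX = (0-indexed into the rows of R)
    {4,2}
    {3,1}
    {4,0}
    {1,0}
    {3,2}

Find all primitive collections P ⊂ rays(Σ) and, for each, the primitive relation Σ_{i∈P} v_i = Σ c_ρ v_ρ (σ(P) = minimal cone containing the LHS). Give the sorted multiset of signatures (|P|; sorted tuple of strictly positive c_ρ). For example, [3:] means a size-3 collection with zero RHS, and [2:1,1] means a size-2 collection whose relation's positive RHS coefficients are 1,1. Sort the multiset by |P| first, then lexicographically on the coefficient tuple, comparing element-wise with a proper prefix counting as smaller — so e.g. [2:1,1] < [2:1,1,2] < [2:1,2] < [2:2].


5 collections generate NE(X_Σ); each relation:

  • {0,2}:  v_{0} + v_{2} = 0  ⇒ sig = [2:]
  • {3,4}:  v_{3} + v_{4} = 0  ⇒ sig = [2:]
  • {0,3}:  v_{0} + v_{3} = v_{1}  ⇒ sig = [2:1]
  • {1,2}:  v_{1} + v_{2} = v_{3}  ⇒ sig = [2:1]
  • {1,4}:  v_{1} + v_{4} = v_{0}  ⇒ sig = [2:1]

Sorted signature multiset PRS(X):
    [2:]
    [2:]
    [2:1]
    [2:1]
    [2:1]


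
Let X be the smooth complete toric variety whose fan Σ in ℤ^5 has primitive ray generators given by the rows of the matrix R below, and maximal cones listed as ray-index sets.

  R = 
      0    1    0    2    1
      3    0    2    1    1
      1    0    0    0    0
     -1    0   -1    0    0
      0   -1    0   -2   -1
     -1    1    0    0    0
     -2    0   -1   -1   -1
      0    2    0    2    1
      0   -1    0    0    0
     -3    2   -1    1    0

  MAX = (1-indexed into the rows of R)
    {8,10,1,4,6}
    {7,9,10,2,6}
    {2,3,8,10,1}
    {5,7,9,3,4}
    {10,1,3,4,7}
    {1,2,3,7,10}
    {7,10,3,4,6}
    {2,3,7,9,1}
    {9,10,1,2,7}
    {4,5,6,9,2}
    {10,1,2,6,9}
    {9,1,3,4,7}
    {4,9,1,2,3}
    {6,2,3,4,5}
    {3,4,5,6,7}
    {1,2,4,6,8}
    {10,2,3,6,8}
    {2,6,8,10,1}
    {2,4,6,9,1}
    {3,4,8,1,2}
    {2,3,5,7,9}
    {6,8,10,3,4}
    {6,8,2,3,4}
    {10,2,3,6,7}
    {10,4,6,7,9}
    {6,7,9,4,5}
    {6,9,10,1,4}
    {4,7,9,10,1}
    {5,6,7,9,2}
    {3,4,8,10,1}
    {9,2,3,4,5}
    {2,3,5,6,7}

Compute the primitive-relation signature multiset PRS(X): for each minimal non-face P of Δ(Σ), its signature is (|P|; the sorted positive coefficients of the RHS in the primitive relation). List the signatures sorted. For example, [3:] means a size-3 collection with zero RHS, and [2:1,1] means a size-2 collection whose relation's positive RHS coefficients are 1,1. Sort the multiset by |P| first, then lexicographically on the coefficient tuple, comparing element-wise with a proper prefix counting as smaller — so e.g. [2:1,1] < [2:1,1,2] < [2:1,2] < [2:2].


Δ(Σ) — 10 vertices, 11 min non-faces:

  P={1,5}:  v_{1} + v_{5} = 0 ; sig = [2:]
  P={8,9}:  v_{8} + v_{9} = v_{1} ; sig = [2:1]
  P={5,8}:  v_{5} + v_{8} = v_{3} + v_{6} ; sig = [2:1,1]
  P={5,10}:  v_{5} + v_{10} = v_{6} + v_{7} ; sig = [2:1,1]
  P={7,8}:  v_{7} + v_{8} = v_{3} + v_{10} ; sig = [2:1,1]
  P={2,4,7}:  v_{2} + v_{4} + v_{7} = 0 ; sig = [3:]
  P={3,6,9}:  v_{3} + v_{6} + v_{9} = 0 ; sig = [3:]
  P={1,3,6}:  v_{1} + v_{3} + v_{6} = v_{8} ; sig = [3:1]
  P={1,6,7}:  v_{1} + v_{6} + v_{7} = v_{10} ; sig = [3:1]
  P={2,4,10}:  v_{2} + v_{4} + v_{10} = v_{1} + v_{6} ; sig = [3:1,1]
  P={3,9,10}:  v_{3} + v_{9} + v_{10} = v_{1} + v_{7} ; sig = [3:1,1]

Sorted signature multiset PRS(X):
    |P|=2: 5 collections, coeffs (), (1), (1,1), (1,1), (1,1)
    |P|=3: 6 collections, coeffs (), (), (1), (1), (1,1), (1,1)


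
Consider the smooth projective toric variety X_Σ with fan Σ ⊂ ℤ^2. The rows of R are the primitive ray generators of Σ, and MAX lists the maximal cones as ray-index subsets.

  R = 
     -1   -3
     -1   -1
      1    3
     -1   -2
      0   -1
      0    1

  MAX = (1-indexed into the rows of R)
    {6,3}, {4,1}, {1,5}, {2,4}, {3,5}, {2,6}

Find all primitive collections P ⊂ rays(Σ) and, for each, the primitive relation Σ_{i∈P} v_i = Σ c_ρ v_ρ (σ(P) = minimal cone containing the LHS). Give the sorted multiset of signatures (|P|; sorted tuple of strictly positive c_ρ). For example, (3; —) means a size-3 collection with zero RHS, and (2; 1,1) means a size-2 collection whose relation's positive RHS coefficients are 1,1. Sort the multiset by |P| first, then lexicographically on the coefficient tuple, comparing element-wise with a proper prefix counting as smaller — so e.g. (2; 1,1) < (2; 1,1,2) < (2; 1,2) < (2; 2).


Minimal non-faces — 9 found among 6 rays, 6 max cones:

  {1,3}:  v_{1} + v_{3} = 0  so sig = (2; —)
  {5,6}:  v_{5} + v_{6} = 0  so sig = (2; —)
  {1,6}:  v_{1} + v_{6} = v_{4}  so sig = (2; 1)
  {2,5}:  v_{2} + v_{5} = v_{4}  so sig = (2; 1)
  {3,4}:  v_{3} + v_{4} = v_{6}  so sig = (2; 1)
  {4,5}:  v_{4} + v_{5} = v_{1}  so sig = (2; 1)
  {4,6}:  v_{4} + v_{6} = v_{2}  so sig = (2; 1)
  {1,2}:  v_{1} + v_{2} = 2·v_{4}  so sig = (2; 2)
  {2,3}:  v_{2} + v_{3} = 2·v_{6}  so sig = (2; 2)

Hence PRS(X_Σ) =
    |P|=2: 9 collections, coeffs (), (), (1), (1), (1), (1), (1), (2), (2)


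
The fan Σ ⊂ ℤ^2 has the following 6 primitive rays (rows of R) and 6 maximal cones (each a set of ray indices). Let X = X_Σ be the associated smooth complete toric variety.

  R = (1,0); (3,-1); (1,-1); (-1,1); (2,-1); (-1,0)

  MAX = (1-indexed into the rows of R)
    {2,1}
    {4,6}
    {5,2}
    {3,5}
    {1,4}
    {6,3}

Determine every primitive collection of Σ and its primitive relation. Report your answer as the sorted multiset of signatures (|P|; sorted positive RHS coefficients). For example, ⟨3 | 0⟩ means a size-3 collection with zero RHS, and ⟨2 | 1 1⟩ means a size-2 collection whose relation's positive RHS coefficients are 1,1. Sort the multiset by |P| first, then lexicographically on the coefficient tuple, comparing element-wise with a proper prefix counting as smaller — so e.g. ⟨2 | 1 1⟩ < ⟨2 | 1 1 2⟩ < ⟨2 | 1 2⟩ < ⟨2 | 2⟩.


|primitive collections| = 9. Relations:

  P={1,6}:  v_{1} + v_{6} = 0  →  sig = ⟨2 | 0⟩
  P={3,4}:  v_{3} + v_{4} = 0  →  sig = ⟨2 | 0⟩
  P={1,3}:  v_{1} + v_{3} = v_{5}  →  sig = ⟨2 | 1⟩
  P={1,5}:  v_{1} + v_{5} = v_{2}  →  sig = ⟨2 | 1⟩
  P={2,6}:  v_{2} + v_{6} = v_{5}  →  sig = ⟨2 | 1⟩
  P={4,5}:  v_{4} + v_{5} = v_{1}  →  sig = ⟨2 | 1⟩
  P={5,6}:  v_{5} + v_{6} = v_{3}  →  sig = ⟨2 | 1⟩
  P={2,3}:  v_{2} + v_{3} = 2·v_{5}  →  sig = ⟨2 | 2⟩
  P={2,4}:  v_{2} + v_{4} = 2·v_{1}  →  sig = ⟨2 | 2⟩

Hence PRS(X_Σ) =
{ ⟨2 | 0⟩ ×2,  ⟨2 | 1⟩ ×5,  ⟨2 | 2⟩ ×2 }


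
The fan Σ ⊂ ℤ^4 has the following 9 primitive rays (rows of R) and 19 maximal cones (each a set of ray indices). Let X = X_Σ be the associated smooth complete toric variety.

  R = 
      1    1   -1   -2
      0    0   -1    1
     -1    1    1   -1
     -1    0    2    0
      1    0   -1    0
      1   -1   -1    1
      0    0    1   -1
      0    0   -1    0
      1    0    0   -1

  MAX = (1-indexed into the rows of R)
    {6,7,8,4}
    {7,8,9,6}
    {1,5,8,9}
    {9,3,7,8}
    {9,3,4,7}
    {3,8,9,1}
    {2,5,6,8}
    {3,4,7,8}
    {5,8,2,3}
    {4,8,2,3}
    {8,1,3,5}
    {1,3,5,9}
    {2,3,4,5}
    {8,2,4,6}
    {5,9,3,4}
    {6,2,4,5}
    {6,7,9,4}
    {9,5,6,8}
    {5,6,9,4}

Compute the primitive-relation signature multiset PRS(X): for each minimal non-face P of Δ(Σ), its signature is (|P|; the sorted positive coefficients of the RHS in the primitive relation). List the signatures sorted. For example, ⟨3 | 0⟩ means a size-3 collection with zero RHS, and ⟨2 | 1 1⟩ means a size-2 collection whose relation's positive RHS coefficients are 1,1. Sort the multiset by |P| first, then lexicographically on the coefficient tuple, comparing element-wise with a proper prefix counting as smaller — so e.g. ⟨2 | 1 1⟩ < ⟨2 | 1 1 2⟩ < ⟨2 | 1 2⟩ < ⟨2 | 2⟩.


|primitive collections| = 11. Relations:

  P = {2,7}:  v_{2} + v_{7} = 0 ; sig = ⟨2 | 0⟩
  P = {3,6}:  v_{3} + v_{6} = 0 ; sig = ⟨2 | 0⟩
  P = {2,9}:  v_{2} + v_{9} = v_{5} ; sig = ⟨2 | 1⟩
  P = {5,7}:  v_{5} + v_{7} = v_{9} ; sig = ⟨2 | 1⟩
  P = {1,4}:  v_{1} + v_{4} = v_{3} + v_{9} ; sig = ⟨2 | 1 1⟩
  P = {1,6}:  v_{1} + v_{6} = v_{5} + v_{8} + v_{9} ; sig = ⟨2 | 1 1 1⟩
  P = {1,2}:  v_{1} + v_{2} = v_{3} + 2·v_{5} + v_{8} ; sig = ⟨2 | 1 1 2⟩
  P = {1,7}:  v_{1} + v_{7} = v_{3} + v_{8} + 2·v_{9} ; sig = ⟨2 | 1 1 2⟩
  P = {4,5,8}:  v_{4} + v_{5} + v_{8} = 0 ; sig = ⟨3 | 0⟩
  P = {4,8,9}:  v_{4} + v_{8} + v_{9} = v_{7} ; sig = ⟨3 | 1⟩
  P = {3,5,8,9}:  v_{3} + v_{5} + v_{8} + v_{9} = v_{1} ; sig = ⟨4 | 1⟩

Sorted signature multiset PRS(X):
[⟨2 | 0⟩, ⟨2 | 0⟩, ⟨2 | 1⟩, ⟨2 | 1⟩, ⟨2 | 1 1⟩, ⟨2 | 1 1 1⟩, ⟨2 | 1 1 2⟩, ⟨2 | 1 1 2⟩, ⟨3 | 0⟩, ⟨3 | 1⟩, ⟨4 | 1⟩]


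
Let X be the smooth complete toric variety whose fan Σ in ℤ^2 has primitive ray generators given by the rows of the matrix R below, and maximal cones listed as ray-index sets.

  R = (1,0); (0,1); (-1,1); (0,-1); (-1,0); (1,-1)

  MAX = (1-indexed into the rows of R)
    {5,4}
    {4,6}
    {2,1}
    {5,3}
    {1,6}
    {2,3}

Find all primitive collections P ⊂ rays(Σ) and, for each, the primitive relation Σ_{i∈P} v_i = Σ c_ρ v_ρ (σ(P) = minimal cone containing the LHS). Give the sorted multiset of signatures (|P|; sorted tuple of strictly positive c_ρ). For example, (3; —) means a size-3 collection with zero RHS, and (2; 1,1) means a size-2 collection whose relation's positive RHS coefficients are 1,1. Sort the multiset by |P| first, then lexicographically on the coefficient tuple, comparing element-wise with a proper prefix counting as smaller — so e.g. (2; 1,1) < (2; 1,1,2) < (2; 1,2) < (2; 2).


Minimal non-faces — 9 found among 6 rays, 6 max cones:

  {1,5}:  v_{1} + v_{5} = 0  ⇒ sig = (2; —)
  {2,4}:  v_{2} + v_{4} = 0  ⇒ sig = (2; —)
  {3,6}:  v_{3} + v_{6} = 0  ⇒ sig = (2; —)
  {1,3}:  v_{1} + v_{3} = v_{2}  ⇒ sig = (2; 1)
  {1,4}:  v_{1} + v_{4} = v_{6}  ⇒ sig = (2; 1)
  {2,5}:  v_{2} + v_{5} = v_{3}  ⇒ sig = (2; 1)
  {2,6}:  v_{2} + v_{6} = v_{1}  ⇒ sig = (2; 1)
  {3,4}:  v_{3} + v_{4} = v_{5}  ⇒ sig = (2; 1)
  {5,6}:  v_{5} + v_{6} = v_{4}  ⇒ sig = (2; 1)

Signatures (|P|; sorted positive RHS coefficients), sorted:
    |P|=2: 9 collections, coeffs (), (), (), (1), (1), (1), (1), (1), (1)


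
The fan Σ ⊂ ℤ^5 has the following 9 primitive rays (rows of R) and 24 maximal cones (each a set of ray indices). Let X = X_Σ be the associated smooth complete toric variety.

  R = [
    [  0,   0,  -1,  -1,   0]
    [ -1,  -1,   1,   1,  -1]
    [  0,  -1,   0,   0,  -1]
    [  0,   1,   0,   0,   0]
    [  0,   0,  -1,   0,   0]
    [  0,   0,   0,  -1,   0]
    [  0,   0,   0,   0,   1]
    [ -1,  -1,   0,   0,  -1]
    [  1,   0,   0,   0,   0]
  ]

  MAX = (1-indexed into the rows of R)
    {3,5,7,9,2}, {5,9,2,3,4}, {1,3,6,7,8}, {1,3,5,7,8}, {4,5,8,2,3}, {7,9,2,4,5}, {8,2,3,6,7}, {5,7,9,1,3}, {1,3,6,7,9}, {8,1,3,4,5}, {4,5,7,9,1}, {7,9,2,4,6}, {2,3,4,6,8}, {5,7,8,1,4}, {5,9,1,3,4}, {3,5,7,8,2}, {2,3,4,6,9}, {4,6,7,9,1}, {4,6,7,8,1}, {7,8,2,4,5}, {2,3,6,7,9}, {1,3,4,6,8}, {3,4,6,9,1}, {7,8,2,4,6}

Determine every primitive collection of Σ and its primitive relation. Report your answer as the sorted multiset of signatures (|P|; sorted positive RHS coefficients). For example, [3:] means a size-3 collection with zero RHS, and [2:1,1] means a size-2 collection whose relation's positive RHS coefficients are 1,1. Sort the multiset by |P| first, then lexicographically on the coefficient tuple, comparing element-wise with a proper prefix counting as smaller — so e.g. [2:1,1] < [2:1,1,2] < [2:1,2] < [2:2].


Δ(Σ) — 9 vertices, 4 min non-faces:

  P={1,2}:  v_{1} + v_{2} = v_{8}  ⟹  sig = [2:1]
  P={5,6}:  v_{5} + v_{6} = v_{1}  ⟹  sig = [2:1]
  P={8,9}:  v_{8} + v_{9} = v_{3}  ⟹  sig = [2:1]
  P={3,4,7}:  v_{3} + v_{4} + v_{7} = 0  ⟹  sig = [3:]

Sorted signature multiset PRS(X):
{ [2:1] ×3,  [3:] }


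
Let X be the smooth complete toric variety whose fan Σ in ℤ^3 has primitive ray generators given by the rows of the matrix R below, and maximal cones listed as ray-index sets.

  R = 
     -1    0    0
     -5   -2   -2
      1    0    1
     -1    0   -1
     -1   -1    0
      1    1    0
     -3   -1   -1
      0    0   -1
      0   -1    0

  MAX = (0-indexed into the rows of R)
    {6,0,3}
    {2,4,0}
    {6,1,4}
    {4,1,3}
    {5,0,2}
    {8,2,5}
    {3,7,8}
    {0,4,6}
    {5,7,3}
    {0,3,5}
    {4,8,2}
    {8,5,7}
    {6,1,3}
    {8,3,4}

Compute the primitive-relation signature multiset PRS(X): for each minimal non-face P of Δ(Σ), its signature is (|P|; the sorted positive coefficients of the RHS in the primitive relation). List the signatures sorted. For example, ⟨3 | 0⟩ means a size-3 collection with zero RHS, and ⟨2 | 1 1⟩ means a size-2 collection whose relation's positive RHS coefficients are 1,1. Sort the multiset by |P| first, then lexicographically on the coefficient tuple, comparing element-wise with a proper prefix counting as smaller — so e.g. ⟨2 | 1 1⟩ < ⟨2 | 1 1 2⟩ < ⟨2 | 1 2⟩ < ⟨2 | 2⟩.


Σ has 18 primitive collections:

  • {2,3}:  v_{2} + v_{3} = 0  ⇒ sig = ⟨2 | 0⟩
  • {4,5}:  v_{4} + v_{5} = 0  ⇒ sig = ⟨2 | 0⟩
  • {0,7}:  v_{0} + v_{7} = v_{3}  ⇒ sig = ⟨2 | 1⟩
  • {0,8}:  v_{0} + v_{8} = v_{4}  ⇒ sig = ⟨2 | 1⟩
  • {1,2}:  v_{1} + v_{2} = v_{4} + v_{6}  ⇒ sig = ⟨2 | 1 1⟩
  • {1,5}:  v_{1} + v_{5} = v_{3} + v_{6}  ⇒ sig = ⟨2 | 1 1⟩
  • {2,6}:  v_{2} + v_{6} = v_{0} + v_{4}  ⇒ sig = ⟨2 | 1 1⟩
  • {2,7}:  v_{2} + v_{7} = v_{5} + v_{8}  ⇒ sig = ⟨2 | 1 1⟩
  • {4,7}:  v_{4} + v_{7} = v_{3} + v_{8}  ⇒ sig = ⟨2 | 1 1⟩
  • {5,6}:  v_{5} + v_{6} = v_{0} + v_{3}  ⇒ sig = ⟨2 | 1 1⟩
  • {6,7}:  v_{6} + v_{7} = 2·v_{3} + v_{4}  ⇒ sig = ⟨2 | 1 2⟩
  • {6,8}:  v_{6} + v_{8} = v_{3} + 2·v_{4}  ⇒ sig = ⟨2 | 1 2⟩
  • {0,1}:  v_{0} + v_{1} = 2·v_{6}  ⇒ sig = ⟨2 | 2⟩
  • {1,7}:  v_{1} + v_{7} = 3·v_{3} + 2·v_{4}  ⇒ sig = ⟨2 | 2 3⟩
  • {1,8}:  v_{1} + v_{8} = 2·v_{3} + 3·v_{4}  ⇒ sig = ⟨2 | 2 3⟩
  • {0,3,4}:  v_{0} + v_{3} + v_{4} = v_{6}  ⇒ sig = ⟨3 | 1⟩
  • {3,4,6}:  v_{3} + v_{4} + v_{6} = v_{1}  ⇒ sig = ⟨3 | 1⟩
  • {3,5,8}:  v_{3} + v_{5} + v_{8} = v_{7}  ⇒ sig = ⟨3 | 1⟩

so the primitive-relation signature multiset is
    |P|=2: 15 collections, coeffs (), (), (1), (1), (1,1), (1,1), (1,1), (1,1), (1,1), (1,1), (1,2), (1,2), (2), (2,3), (2,3)
    |P|=3: 3 collections, coeffs (1), (1), (1)


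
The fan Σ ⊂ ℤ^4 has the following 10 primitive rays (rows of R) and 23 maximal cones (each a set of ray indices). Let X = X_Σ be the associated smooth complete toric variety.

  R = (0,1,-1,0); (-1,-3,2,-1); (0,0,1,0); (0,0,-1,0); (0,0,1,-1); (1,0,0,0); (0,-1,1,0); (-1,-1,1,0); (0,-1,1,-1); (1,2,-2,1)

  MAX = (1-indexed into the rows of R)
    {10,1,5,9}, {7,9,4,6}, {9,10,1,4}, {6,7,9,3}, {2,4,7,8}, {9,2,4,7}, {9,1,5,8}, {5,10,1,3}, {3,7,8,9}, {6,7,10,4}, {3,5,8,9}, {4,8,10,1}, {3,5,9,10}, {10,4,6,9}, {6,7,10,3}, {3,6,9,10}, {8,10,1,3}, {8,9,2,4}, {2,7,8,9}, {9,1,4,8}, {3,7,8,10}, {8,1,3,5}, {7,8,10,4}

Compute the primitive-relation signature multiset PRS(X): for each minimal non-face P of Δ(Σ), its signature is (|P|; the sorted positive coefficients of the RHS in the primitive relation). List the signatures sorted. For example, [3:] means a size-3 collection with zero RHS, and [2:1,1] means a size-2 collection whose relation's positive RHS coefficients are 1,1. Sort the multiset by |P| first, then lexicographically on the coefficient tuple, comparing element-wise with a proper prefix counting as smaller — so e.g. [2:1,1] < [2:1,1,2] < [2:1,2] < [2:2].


The 17 primitive collections of Σ (r=10, n=4):

  {1,7}:  v_{1} + v_{7} = 0 ; sig = [2:]
  {3,4}:  v_{3} + v_{4} = 0 ; sig = [2:]
  {6,8}:  v_{6} + v_{8} = v_{7} ; sig = [2:1]
  {1,6}:  v_{1} + v_{6} = v_{9} + v_{10} ; sig = [2:1,1]
  {2,10}:  v_{2} + v_{10} = v_{4} + v_{7} ; sig = [2:1,1]
  {4,5}:  v_{4} + v_{5} = v_{1} + v_{9} ; sig = [2:1,1]
  {5,7}:  v_{5} + v_{7} = v_{3} + v_{9} ; sig = [2:1,1]
  {1,2}:  v_{1} + v_{2} = v_{4} + v_{8} + v_{9} ; sig = [2:1,1,1]
  {2,3}:  v_{2} + v_{3} = v_{7} + v_{8} + v_{9} ; sig = [2:1,1,1]
  {2,6}:  v_{2} + v_{6} = v_{4} + 2·v_{7} + v_{9} ; sig = [2:1,1,2]
  {5,6}:  v_{5} + v_{6} = v_{3} + 2·v_{9} + v_{10} ; sig = [2:1,1,2]
  {2,5}:  v_{2} + v_{5} = v_{8} + 2·v_{9} ; sig = [2:1,2]
  {8,9,10}:  v_{8} + v_{9} + v_{10} = 0 ; sig = [3:]
  {1,3,9}:  v_{1} + v_{3} + v_{9} = v_{5} ; sig = [3:1]
  {7,9,10}:  v_{7} + v_{9} + v_{10} = v_{6} ; sig = [3:1]
  {5,8,10}:  v_{5} + v_{8} + v_{10} = v_{1} + v_{3} ; sig = [3:1,1]
  {4,7,8,9}:  v_{4} + v_{7} + v_{8} + v_{9} = v_{2} ; sig = [4:1]

Sorted signature multiset PRS(X):
    |P|=2: 12 collections, coeffs (), (), (1), (1,1), (1,1), (1,1), (1,1), (1,1,1), (1,1,1), (1,1,2), (1,1,2), (1,2)
    |P|=3: 4 collections, coeffs (), (1), (1), (1,1)
    |P|=4: 1 collection, coeffs (1)


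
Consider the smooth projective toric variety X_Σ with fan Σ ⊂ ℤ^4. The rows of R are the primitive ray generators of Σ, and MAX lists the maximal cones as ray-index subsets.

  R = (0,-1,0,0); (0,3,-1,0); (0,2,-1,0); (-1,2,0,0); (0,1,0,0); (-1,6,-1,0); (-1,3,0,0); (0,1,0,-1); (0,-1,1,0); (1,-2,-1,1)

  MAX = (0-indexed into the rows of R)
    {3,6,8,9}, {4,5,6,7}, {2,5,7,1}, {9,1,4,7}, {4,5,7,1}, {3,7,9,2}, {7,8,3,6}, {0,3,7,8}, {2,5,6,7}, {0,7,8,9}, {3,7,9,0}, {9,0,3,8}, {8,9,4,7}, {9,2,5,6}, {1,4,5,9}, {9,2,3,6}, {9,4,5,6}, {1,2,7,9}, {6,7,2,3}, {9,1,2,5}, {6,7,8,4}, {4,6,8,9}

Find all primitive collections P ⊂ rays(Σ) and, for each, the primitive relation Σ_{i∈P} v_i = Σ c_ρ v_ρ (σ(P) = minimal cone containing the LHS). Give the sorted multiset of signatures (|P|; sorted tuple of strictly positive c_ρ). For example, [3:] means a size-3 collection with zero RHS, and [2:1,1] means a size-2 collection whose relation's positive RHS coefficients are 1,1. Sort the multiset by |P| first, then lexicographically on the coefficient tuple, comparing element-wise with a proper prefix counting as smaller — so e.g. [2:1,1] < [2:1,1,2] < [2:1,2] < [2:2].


16 minimal non-faces of Δ(Σ) (on 10 rays):

  • {0,4}:  v_{0} + v_{4} = 0  →  sig = [2:]
  • {0,1}:  v_{0} + v_{1} = v_{2}  →  sig = [2:1]
  • {0,6}:  v_{0} + v_{6} = v_{3}  →  sig = [2:1]
  • {1,6}:  v_{1} + v_{6} = v_{5}  →  sig = [2:1]
  • {2,4}:  v_{2} + v_{4} = v_{1}  →  sig = [2:1]
  • {2,8}:  v_{2} + v_{8} = v_{4}  →  sig = [2:1]
  • {3,4}:  v_{3} + v_{4} = v_{6}  →  sig = [2:1]
  • {0,5}:  v_{0} + v_{5} = v_{2} + v_{6}  →  sig = [2:1,1]
  • {1,3}:  v_{1} + v_{3} = v_{2} + v_{6}  →  sig = [2:1,1]
  • {0,2}:  v_{0} + v_{2} = v_{3} + v_{7} + v_{9}  →  sig = [2:1,1,1]
  • {3,5}:  v_{3} + v_{5} = v_{2} + 2·v_{6}  →  sig = [2:1,2]
  • {5,8}:  v_{5} + v_{8} = 2·v_{4} + v_{6}  →  sig = [2:1,2]
  • {1,8}:  v_{1} + v_{8} = 2·v_{4}  →  sig = [2:2]
  • {6,7,9}:  v_{6} + v_{7} + v_{9} = v_{2}  →  sig = [3:1]
  • {5,7,9}:  v_{5} + v_{7} + v_{9} = v_{1} + v_{2}  →  sig = [3:1,1]
  • {3,7,8,9}:  v_{3} + v_{7} + v_{8} + v_{9} = 0  →  sig = [4:]

Signatures (|P|; sorted positive RHS coefficients), sorted:
    |P|=2: 13 collections, coeffs (), (1), (1), (1), (1), (1), (1), (1,1), (1,1), (1,1,1), (1,2), (1,2), (2)
    |P|=3: 2 collections, coeffs (1), (1,1)
    |P|=4: 1 collection, coeffs ()


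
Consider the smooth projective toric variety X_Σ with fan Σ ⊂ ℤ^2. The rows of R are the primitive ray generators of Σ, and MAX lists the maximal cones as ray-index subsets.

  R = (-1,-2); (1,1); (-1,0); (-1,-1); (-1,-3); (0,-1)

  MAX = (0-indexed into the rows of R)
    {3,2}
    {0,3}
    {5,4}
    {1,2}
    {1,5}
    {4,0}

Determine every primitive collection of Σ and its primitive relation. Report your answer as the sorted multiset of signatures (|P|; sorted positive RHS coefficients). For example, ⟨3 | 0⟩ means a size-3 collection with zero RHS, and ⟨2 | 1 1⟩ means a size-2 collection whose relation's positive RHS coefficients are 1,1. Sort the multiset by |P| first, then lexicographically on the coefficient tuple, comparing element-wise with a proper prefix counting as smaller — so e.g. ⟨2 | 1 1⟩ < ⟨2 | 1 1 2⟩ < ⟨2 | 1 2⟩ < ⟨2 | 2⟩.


The 9 primitive collections of Σ (r=6, n=2):

  P = {1,3}:  v_{1} + v_{3} = 0 — sig = ⟨2 | 0⟩
  P = {0,1}:  v_{0} + v_{1} = v_{5} — sig = ⟨2 | 1⟩
  P = {0,5}:  v_{0} + v_{5} = v_{4} — sig = ⟨2 | 1⟩
  P = {2,5}:  v_{2} + v_{5} = v_{3} — sig = ⟨2 | 1⟩
  P = {3,5}:  v_{3} + v_{5} = v_{0} — sig = ⟨2 | 1⟩
  P = {2,4}:  v_{2} + v_{4} = v_{0} + v_{3} — sig = ⟨2 | 1 1⟩
  P = {0,2}:  v_{0} + v_{2} = 2·v_{3} — sig = ⟨2 | 2⟩
  P = {1,4}:  v_{1} + v_{4} = 2·v_{5} — sig = ⟨2 | 2⟩
  P = {3,4}:  v_{3} + v_{4} = 2·v_{0} — sig = ⟨2 | 2⟩

Sorted signature multiset PRS(X):
[⟨2 | 0⟩, ⟨2 | 1⟩, ⟨2 | 1⟩, ⟨2 | 1⟩, ⟨2 | 1⟩, ⟨2 | 1 1⟩, ⟨2 | 2⟩, ⟨2 | 2⟩, ⟨2 | 2⟩]


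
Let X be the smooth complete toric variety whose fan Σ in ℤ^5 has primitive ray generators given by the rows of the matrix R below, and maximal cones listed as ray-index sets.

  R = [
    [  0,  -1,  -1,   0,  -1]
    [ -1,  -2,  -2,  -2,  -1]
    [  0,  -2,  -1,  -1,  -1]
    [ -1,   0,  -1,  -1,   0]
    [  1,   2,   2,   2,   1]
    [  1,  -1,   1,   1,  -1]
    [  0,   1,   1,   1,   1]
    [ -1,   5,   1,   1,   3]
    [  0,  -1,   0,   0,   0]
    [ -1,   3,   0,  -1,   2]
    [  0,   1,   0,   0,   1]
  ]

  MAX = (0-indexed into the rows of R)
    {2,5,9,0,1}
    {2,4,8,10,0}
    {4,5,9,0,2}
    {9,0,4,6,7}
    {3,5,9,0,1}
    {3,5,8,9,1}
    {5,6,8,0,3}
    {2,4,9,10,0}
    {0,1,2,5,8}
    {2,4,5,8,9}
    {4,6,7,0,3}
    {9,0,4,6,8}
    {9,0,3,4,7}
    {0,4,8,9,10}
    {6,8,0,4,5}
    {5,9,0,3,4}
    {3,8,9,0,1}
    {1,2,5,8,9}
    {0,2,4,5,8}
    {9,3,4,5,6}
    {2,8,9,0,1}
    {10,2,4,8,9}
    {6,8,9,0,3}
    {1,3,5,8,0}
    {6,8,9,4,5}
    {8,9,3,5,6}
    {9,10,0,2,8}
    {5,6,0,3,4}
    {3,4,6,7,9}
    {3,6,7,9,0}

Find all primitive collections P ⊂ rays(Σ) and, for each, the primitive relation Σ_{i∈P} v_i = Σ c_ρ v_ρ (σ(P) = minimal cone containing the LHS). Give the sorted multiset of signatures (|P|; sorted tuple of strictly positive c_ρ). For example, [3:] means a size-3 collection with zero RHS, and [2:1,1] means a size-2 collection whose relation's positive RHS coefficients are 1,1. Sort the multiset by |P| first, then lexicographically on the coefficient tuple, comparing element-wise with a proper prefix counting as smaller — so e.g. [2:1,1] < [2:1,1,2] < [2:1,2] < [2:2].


The 18 primitive collections of Σ (r=11, n=5):

  P = {1,4}:  v_{1} + v_{4} = 0  so sig = [2:]
  P = {2,3}:  v_{2} + v_{3} = v_{1}  so sig = [2:1]
  P = {2,6}:  v_{2} + v_{6} = v_{8}  so sig = [2:1]
  P = {1,6}:  v_{1} + v_{6} = v_{3} + v_{8}  so sig = [2:1,1]
  P = {5,10}:  v_{5} + v_{10} = v_{2} + v_{4}  so sig = [2:1,1]
  P = {2,7}:  v_{2} + v_{7} = v_{0} + v_{6} + v_{9}  so sig = [2:1,1,1]
  P = {3,10}:  v_{3} + v_{10} = v_{0} + v_{8} + v_{9}  so sig = [2:1,1,1]
  P = {1,7}:  v_{1} + v_{7} = v_{0} + v_{3} + v_{6} + v_{9}  so sig = [2:1,1,1,1]
  P = {1,10}:  v_{1} + v_{10} = v_{0} + v_{2} + v_{8} + v_{9}  so sig = [2:1,1,1,1]
  P = {6,10}:  v_{6} + v_{10} = v_{0} + v_{4} + 2·v_{8} + v_{9}  so sig = [2:1,1,1,2]
  P = {7,10}:  v_{7} + v_{10} = 2·v_{0} + v_{4} + v_{6} + v_{8} + 2·v_{9}  so sig = [2:1,1,1,2,2]
  P = {7,8}:  v_{7} + v_{8} = v_{0} + 2·v_{6} + v_{9}  so sig = [2:1,1,2]
  P = {5,7}:  v_{5} + v_{7} = 2·v_{3} + 2·v_{4}  so sig = [2:2,2]
  P = {3,4,8}:  v_{3} + v_{4} + v_{8} = v_{6}  so sig = [3:1]
  P = {0,5,8,9}:  v_{0} + v_{5} + v_{8} + v_{9} = 0  so sig = [4:]
  P = {0,5,6,9}:  v_{0} + v_{5} + v_{6} + v_{9} = v_{3} + v_{4}  so sig = [4:1,1]
  P = {0,2,4,8,9}:  v_{0} + v_{2} + v_{4} + v_{8} + v_{9} = v_{10}  so sig = [5:1]
  P = {0,3,4,6,9}:  v_{0} + v_{3} + v_{4} + v_{6} + v_{9} = v_{7}  so sig = [5:1]

so the primitive-relation signature multiset is
{ [2:],  [2:1] ×2,  [2:1,1] ×2,  [2:1,1,1] ×2,  [2:1,1,1,1] ×2,  [2:1,1,1,2],  [2:1,1,1,2,2],  [2:1,1,2],  [2:2,2],  [3:1],  [4:],  [4:1,1],  [5:1] ×2 }


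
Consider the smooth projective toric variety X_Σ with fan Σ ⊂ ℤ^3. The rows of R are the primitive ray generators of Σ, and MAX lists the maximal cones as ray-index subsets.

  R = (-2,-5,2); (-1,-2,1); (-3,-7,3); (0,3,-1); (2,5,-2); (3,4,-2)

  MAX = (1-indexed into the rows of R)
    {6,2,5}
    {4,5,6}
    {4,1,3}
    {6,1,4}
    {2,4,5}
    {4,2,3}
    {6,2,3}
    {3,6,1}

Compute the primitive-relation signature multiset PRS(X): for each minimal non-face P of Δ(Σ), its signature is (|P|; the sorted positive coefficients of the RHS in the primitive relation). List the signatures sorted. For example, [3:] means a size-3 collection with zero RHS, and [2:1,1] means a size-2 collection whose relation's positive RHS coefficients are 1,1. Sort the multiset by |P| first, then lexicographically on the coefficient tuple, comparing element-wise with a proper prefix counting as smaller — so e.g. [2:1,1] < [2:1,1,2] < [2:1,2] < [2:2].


Primitive collections (5):

  P = {1,5}:  v_{1} + v_{5} = 0  ⇒ sig = [2:]
  P = {1,2}:  v_{1} + v_{2} = v_{3}  ⇒ sig = [2:1]
  P = {3,5}:  v_{3} + v_{5} = v_{2}  ⇒ sig = [2:1]
  P = {3,4,6}:  v_{3} + v_{4} + v_{6} = 0  ⇒ sig = [3:]
  P = {2,4,6}:  v_{2} + v_{4} + v_{6} = v_{5}  ⇒ sig = [3:1]

Sorted signature multiset PRS(X):
[[2:], [2:1], [2:1], [3:], [3:1]]


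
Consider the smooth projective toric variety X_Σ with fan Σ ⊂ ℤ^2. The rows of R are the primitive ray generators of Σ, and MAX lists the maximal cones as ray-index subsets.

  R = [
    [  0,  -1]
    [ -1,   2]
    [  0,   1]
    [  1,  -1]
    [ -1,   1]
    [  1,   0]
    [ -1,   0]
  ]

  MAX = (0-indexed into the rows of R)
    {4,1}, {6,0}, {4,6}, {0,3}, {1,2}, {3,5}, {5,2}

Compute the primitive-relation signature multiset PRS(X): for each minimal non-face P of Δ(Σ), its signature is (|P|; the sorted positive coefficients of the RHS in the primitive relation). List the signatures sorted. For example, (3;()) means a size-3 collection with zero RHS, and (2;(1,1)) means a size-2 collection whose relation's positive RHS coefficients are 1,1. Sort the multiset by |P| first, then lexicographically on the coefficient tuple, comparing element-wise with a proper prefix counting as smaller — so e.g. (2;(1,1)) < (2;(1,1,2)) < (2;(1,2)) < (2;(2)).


|primitive collections| = 14. Relations:

  P = {0,2}:  v_{0} + v_{2} = 0  ⇒ sig = (2;())
  P = {3,4}:  v_{3} + v_{4} = 0  ⇒ sig = (2;())
  P = {5,6}:  v_{5} + v_{6} = 0  ⇒ sig = (2;())
  P = {0,1}:  v_{0} + v_{1} = v_{4}  ⇒ sig = (2;(1))
  P = {0,4}:  v_{0} + v_{4} = v_{6}  ⇒ sig = (2;(1))
  P = {0,5}:  v_{0} + v_{5} = v_{3}  ⇒ sig = (2;(1))
  P = {1,3}:  v_{1} + v_{3} = v_{2}  ⇒ sig = (2;(1))
  P = {2,3}:  v_{2} + v_{3} = v_{5}  ⇒ sig = (2;(1))
  P = {2,4}:  v_{2} + v_{4} = v_{1}  ⇒ sig = (2;(1))
  P = {2,6}:  v_{2} + v_{6} = v_{4}  ⇒ sig = (2;(1))
  P = {3,6}:  v_{3} + v_{6} = v_{0}  ⇒ sig = (2;(1))
  P = {4,5}:  v_{4} + v_{5} = v_{2}  ⇒ sig = (2;(1))
  P = {1,5}:  v_{1} + v_{5} = 2·v_{2}  ⇒ sig = (2;(2))
  P = {1,6}:  v_{1} + v_{6} = 2·v_{4}  ⇒ sig = (2;(2))

Hence PRS(X_Σ) =
    |P|=2: 14 collections, coeffs (), (), (), (1), (1), (1), (1), (1), (1), (1), (1), (1), (2), (2)


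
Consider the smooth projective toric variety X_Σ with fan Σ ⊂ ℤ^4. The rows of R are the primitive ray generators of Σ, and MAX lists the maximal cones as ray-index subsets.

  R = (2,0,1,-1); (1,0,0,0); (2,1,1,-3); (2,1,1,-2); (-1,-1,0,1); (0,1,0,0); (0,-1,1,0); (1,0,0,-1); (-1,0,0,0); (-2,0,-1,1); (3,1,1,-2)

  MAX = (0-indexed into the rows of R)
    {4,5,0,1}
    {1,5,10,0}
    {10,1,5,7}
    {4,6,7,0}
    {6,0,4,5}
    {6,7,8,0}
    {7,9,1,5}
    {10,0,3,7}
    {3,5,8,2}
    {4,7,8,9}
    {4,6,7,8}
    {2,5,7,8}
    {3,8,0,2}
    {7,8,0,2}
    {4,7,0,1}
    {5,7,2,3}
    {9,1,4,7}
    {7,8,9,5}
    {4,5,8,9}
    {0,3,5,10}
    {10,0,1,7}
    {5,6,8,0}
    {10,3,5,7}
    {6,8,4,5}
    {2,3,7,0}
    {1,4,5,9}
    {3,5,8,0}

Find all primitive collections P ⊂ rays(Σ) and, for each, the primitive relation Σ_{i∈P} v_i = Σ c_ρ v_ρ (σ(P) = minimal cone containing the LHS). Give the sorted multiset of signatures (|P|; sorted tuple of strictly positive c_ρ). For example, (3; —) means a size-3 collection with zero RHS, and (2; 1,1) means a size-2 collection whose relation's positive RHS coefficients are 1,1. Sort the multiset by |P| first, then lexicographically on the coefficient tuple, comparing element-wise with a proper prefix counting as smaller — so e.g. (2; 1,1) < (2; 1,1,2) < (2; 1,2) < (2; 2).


Minimal non-faces — 23 found among 11 rays, 27 max cones:

  P = {0,9}:  v_{0} + v_{9} = 0 ; sig = (2; —)
  P = {1,8}:  v_{1} + v_{8} = 0 ; sig = (2; —)
  P = {1,3}:  v_{1} + v_{3} = v_{10} ; sig = (2; 1)
  P = {4,10}:  v_{4} + v_{10} = v_{0} ; sig = (2; 1)
  P = {8,10}:  v_{8} + v_{10} = v_{3} ; sig = (2; 1)
  P = {1,2}:  v_{1} + v_{2} = v_{3} + v_{7} ; sig = (2; 1,1)
  P = {1,6}:  v_{1} + v_{6} = v_{0} + v_{4} ; sig = (2; 1,1)
  P = {3,4}:  v_{3} + v_{4} = v_{0} + v_{8} ; sig = (2; 1,1)
  P = {6,9}:  v_{6} + v_{9} = v_{4} + v_{8} ; sig = (2; 1,1)
  P = {9,10}:  v_{9} + v_{10} = v_{5} + v_{7} ; sig = (2; 1,1)
  P = {3,9}:  v_{3} + v_{9} = v_{5} + v_{7} + v_{8} ; sig = (2; 1,1,1)
  P = {2,4}:  v_{2} + v_{4} = v_{0} + v_{7} + 2·v_{8} ; sig = (2; 1,1,2)
  P = {2,10}:  v_{2} + v_{10} = 2·v_{3} + v_{7} ; sig = (2; 1,2)
  P = {6,10}:  v_{6} + v_{10} = 2·v_{0} + v_{8} ; sig = (2; 1,2)
  P = {2,9}:  v_{2} + v_{9} = v_{5} + 2·v_{7} + 2·v_{8} ; sig = (2; 1,2,2)
  P = {2,6}:  v_{2} + v_{6} = 2·v_{0} + v_{7} + 3·v_{8} ; sig = (2; 1,2,3)
  P = {3,6}:  v_{3} + v_{6} = 2·v_{0} + 2·v_{8} ; sig = (2; 2,2)
  P = {4,5,7}:  v_{4} + v_{5} + v_{7} = 0 ; sig = (3; —)
  P = {0,4,8}:  v_{0} + v_{4} + v_{8} = v_{6} ; sig = (3; 1)
  P = {0,5,7}:  v_{0} + v_{5} + v_{7} = v_{10} ; sig = (3; 1)
  P = {3,7,8}:  v_{3} + v_{7} + v_{8} = v_{2} ; sig = (3; 1)
  P = {5,6,7}:  v_{5} + v_{6} + v_{7} = v_{0} + v_{8} ; sig = (3; 1,1)
  P = {0,2,5}:  v_{0} + v_{2} + v_{5} = 2·v_{3} ; sig = (3; 2)

Signatures (|P|; sorted positive RHS coefficients), sorted:
    |P|=2: 17 collections, coeffs (), (), (1), (1), (1), (1,1), (1,1), (1,1), (1,1), (1,1), (1,1,1), (1,1,2), (1,2), (1,2), (1,2,2), (1,2,3), (2,2)
    |P|=3: 6 collections, coeffs (), (1), (1), (1), (1,1), (2)


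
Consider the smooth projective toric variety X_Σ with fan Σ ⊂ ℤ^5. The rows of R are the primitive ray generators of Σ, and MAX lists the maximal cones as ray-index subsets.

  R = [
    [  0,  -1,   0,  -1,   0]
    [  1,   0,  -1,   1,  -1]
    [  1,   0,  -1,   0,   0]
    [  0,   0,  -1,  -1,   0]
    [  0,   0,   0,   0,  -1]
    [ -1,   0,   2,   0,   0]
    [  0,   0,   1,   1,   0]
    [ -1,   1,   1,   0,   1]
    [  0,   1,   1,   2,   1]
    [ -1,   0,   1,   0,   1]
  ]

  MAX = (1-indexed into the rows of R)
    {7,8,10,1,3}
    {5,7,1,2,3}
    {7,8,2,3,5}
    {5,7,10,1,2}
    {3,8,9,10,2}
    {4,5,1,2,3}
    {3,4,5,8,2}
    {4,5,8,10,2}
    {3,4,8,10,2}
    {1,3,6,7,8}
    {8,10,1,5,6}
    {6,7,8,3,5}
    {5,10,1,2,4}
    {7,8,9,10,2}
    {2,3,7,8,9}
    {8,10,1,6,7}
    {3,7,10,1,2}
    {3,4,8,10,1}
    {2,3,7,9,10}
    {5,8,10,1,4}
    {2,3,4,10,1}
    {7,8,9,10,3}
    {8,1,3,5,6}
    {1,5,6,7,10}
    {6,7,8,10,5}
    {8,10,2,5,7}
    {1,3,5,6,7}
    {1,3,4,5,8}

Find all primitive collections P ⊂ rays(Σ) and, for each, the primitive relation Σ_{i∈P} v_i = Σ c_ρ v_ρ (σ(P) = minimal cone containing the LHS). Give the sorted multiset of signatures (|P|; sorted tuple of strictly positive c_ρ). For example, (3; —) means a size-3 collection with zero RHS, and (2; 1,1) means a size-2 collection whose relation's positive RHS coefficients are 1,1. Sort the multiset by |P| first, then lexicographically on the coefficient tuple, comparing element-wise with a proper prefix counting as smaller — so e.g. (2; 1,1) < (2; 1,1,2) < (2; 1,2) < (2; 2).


12 minimal non-faces of Δ(Σ) (on 10 rays):

  {4,7}:  v_{4} + v_{7} = 0  ⟹  sig = (2; —)
  {2,6}:  v_{2} + v_{6} = v_{5} + v_{7}  ⟹  sig = (2; 1,1)
  {1,9}:  v_{1} + v_{9} = v_{3} + v_{7} + v_{10}  ⟹  sig = (2; 1,1,1)
  {4,6}:  v_{4} + v_{6} = v_{1} + v_{5} + v_{8}  ⟹  sig = (2; 1,1,1)
  {5,9}:  v_{5} + v_{9} = v_{2} + v_{7} + v_{8}  ⟹  sig = (2; 1,1,1)
  {4,9}:  v_{4} + v_{9} = v_{2} + v_{3} + v_{8} + v_{10}  ⟹  sig = (2; 1,1,1,1)
  {6,9}:  v_{6} + v_{9} = 2·v_{7} + v_{8}  ⟹  sig = (2; 1,2)
  {1,2,8}:  v_{1} + v_{2} + v_{8} = 0  ⟹  sig = (3; —)
  {3,5,10}:  v_{3} + v_{5} + v_{10} = 0  ⟹  sig = (3; —)
  {3,6,10}:  v_{3} + v_{6} + v_{10} = v_{1} + v_{7} + v_{8}  ⟹  sig = (3; 1,1,1)
  {1,5,7,8}:  v_{1} + v_{5} + v_{7} + v_{8} = v_{6}  ⟹  sig = (4; 1)
  {2,3,7,8,10}:  v_{2} + v_{3} + v_{7} + v_{8} + v_{10} = v_{9}  ⟹  sig = (5; 1)

Signatures (|P|; sorted positive RHS coefficients), sorted:
    (2; —)
    (2; 1,1)
    (2; 1,1,1)
    (2; 1,1,1)
    (2; 1,1,1)
    (2; 1,1,1,1)
    (2; 1,2)
    (3; —)
    (3; —)
    (3; 1,1,1)
    (4; 1)
    (5; 1)
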